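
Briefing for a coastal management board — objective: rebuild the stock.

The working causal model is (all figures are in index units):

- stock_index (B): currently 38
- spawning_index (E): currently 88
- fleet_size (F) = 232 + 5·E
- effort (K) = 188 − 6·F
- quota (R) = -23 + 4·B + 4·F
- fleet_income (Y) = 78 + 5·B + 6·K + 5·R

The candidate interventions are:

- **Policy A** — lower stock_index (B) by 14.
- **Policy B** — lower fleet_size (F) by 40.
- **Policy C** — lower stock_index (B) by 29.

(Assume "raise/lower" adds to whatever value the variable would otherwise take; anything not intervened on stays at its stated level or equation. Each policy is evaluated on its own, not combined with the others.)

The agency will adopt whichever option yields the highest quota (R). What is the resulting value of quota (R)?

Policy A (B − 14):
  B = 38 − 14 = 24
  E = 88
  F = 232 + 5·88 = 672
  R = -23 + 4·24 + 4·672 = 2761
Policy B (F − 40):
  B = 38
  E = 88
  F = 232 + 5·88 (−40 from intervention) = 632
  R = -23 + 4·38 + 4·632 = 2657
Policy C (B − 29):
  B = 38 − 29 = 9
  E = 88
  F = 232 + 5·88 = 672
  R = -23 + 4·9 + 4·672 = 2701
Comparing — Policy A: R=2761, Policy B: R=2657, Policy C: R=2701. Highest is 2761 (Policy A).

2761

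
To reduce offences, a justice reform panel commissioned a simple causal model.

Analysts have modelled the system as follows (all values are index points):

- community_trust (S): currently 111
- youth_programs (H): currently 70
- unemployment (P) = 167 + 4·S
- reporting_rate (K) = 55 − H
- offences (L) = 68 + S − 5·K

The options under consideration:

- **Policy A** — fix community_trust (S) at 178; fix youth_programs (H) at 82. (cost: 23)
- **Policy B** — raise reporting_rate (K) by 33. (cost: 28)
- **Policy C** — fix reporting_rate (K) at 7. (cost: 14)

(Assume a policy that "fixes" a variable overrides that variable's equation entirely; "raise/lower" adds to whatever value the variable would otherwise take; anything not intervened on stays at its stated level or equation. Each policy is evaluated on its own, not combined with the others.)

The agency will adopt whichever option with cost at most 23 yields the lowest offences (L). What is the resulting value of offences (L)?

144

Policy A (S := 178, H := 82):
  S = 178
  H = 82
  K = 55 − 82 = -27
  L = 68 + 178 − 5·(-27) = 381
Policy C (K := 7):
  S = 111
  H = 70
  K = 7
  L = 68 + 111 − 5·7 = 144
Comparing — Policy A: L=381, Policy C: L=144. Lowest is 144 (Policy C).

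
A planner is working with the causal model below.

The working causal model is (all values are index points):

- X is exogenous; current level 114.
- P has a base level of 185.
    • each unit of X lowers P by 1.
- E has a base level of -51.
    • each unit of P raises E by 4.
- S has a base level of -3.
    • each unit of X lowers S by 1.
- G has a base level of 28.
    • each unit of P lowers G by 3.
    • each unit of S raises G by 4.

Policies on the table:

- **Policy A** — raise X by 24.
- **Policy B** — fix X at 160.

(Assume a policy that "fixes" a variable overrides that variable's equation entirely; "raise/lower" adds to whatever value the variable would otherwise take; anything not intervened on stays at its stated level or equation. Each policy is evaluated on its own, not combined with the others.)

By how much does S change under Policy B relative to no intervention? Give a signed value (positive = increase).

-46

Baseline:
  X = 114
  S = -3 − 114 = -117
Policy B (X := 160):
  X = 160
  S = -3 − 160 = -163
Change in S: -163 − (-117) = -46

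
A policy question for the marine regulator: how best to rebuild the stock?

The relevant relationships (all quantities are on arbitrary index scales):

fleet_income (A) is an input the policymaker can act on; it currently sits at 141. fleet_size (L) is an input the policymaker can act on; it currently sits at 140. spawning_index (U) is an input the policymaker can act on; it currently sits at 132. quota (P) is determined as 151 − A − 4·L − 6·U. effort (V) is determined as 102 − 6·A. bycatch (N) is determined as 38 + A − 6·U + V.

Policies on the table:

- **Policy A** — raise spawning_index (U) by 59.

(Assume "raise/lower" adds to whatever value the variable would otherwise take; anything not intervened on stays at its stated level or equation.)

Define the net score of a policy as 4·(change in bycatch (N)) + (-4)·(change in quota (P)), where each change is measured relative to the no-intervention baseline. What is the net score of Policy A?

Baseline:
  A = 141
  L = 140
  U = 132
  P = 151 − 141 − 4·140 − 6·132 = -1342
  V = 102 − 6·141 = -744
  N = 38 + 141 − 6·132 + (-744) = -1357
Policy A (U + 59):
  A = 141
  L = 140
  U = 132 + 59 = 191
  P = 151 − 141 − 4·140 − 6·191 = -1696
  V = 102 − 6·141 = -744
  N = 38 + 141 − 6·191 + (-744) = -1711
ΔN = -1711 − (-1357) = -354; ΔP = -1696 − (-1342) = -354
Score = 4·(-354) + (-4)·(-354) = 0

0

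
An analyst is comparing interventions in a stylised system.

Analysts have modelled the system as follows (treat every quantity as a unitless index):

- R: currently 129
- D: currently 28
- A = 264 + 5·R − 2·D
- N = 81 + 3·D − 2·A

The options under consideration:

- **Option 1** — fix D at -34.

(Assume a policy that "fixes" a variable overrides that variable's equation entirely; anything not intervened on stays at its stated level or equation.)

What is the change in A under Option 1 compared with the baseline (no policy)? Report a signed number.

Baseline:
  R = 129
  D = 28
  A = 264 + 5·129 − 2·28 = 853
Option 1 (D := -34):
  R = 129
  D = -34
  A = 264 + 5·129 − 2·(-34) = 977
Change in A: 977 − 853 = 124

124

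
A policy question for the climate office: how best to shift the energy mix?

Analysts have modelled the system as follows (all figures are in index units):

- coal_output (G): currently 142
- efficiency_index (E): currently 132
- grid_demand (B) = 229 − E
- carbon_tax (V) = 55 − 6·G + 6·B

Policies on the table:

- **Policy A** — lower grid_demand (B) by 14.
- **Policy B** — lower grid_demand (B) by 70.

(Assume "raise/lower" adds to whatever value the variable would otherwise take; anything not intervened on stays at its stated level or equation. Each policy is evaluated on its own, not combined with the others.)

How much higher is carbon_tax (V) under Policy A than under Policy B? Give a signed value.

336

Policy A (B − 14):
  G = 142
  E = 132
  B = 229 − 132 (−14 from intervention) = 83
  V = 55 − 6·142 + 6·83 = -299
Policy B (B − 70):
  G = 142
  E = 132
  B = 229 − 132 (−70 from intervention) = 27
  V = 55 − 6·142 + 6·27 = -635
V: -299 − (-635) = 336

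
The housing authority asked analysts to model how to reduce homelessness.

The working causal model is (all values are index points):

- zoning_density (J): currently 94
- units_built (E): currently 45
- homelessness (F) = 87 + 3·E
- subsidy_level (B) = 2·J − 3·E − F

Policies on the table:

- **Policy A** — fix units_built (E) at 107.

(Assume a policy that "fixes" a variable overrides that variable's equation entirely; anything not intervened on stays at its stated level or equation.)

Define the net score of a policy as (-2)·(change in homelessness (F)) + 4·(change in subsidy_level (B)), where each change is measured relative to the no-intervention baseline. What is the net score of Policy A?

Baseline:
  J = 94
  E = 45
  F = 87 + 3·45 = 222
  B = 0 + 2·94 − 3·45 − 222 = -169
Policy A (E := 107):
  J = 94
  E = 107
  F = 87 + 3·107 = 408
  B = 0 + 2·94 − 3·107 − 408 = -541
ΔF = 408 − 222 = 186; ΔB = -541 − (-169) = -372
Score = (-2)·186 + 4·(-372) = -1860

-1860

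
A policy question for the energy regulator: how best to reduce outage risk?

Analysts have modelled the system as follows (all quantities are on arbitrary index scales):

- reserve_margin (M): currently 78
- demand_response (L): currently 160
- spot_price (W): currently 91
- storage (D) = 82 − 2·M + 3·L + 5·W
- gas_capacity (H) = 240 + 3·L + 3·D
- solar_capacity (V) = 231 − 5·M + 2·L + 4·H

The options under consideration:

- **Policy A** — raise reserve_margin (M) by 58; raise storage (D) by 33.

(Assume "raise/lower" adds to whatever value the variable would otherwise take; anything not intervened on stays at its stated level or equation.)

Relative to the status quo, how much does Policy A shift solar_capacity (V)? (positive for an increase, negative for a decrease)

Baseline:
  M = 78
  L = 160
  W = 91
  D = 82 − 2·78 + 3·160 + 5·91 = 861
  H = 240 + 3·160 + 3·861 = 3303
  V = 231 − 5·78 + 2·160 + 4·3303 = 13373
Policy A (M + 58, D + 33):
  M = 78 + 58 = 136
  L = 160
  W = 91
  D = 82 − 2·136 + 3·160 + 5·91 (+33 from intervention) = 778
  H = 240 + 3·160 + 3·778 = 3054
  V = 231 − 5·136 + 2·160 + 4·3054 = 12087
Change in V: 12087 − 13373 = -1286

-1286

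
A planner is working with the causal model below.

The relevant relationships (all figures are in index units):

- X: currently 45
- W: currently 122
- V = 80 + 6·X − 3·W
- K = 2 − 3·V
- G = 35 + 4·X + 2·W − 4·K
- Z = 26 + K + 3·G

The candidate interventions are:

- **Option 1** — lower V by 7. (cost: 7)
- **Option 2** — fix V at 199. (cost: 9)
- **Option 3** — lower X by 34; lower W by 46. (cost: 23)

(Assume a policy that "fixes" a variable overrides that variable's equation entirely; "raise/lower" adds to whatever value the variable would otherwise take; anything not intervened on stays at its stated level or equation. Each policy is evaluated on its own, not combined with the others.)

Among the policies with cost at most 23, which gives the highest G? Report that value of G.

2839

Option 1 (V − 7):
  X = 45
  W = 122
  V = 80 + 6·45 − 3·122 (−7 from intervention) = -23
  K = 2 − 3·(-23) = 71
  G = 35 + 4·45 + 2·122 − 4·71 = 175
Option 2 (V := 199):
  X = 45
  W = 122
  V = 199
  K = 2 − 3·199 = -595
  G = 35 + 4·45 + 2·122 − 4·(-595) = 2839
Option 3 (X − 34, W − 46):
  X = 45 − 34 = 11
  W = 122 − 46 = 76
  V = 80 + 6·11 − 3·76 = -82
  K = 2 − 3·(-82) = 248
  G = 35 + 4·11 + 2·76 − 4·248 = -761
Comparing — Option 1: G=175, Option 2: G=2839, Option 3: G=-761. Highest is 2839 (Option 2).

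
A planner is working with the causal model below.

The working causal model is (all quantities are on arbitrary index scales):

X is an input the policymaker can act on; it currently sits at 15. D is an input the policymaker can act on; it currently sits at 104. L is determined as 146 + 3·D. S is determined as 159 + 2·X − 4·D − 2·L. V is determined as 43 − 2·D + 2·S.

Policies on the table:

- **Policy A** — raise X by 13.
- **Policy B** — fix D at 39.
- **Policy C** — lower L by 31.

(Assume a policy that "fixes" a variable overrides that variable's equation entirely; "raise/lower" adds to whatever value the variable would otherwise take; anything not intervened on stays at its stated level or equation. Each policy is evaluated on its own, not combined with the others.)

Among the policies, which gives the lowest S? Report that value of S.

Policy A (X + 13):
  X = 15 + 13 = 28
  D = 104
  L = 146 + 3·104 = 458
  S = 159 + 2·28 − 4·104 − 2·458 = -1117
Policy B (D := 39):
  X = 15
  D = 39
  L = 146 + 3·39 = 263
  S = 159 + 2·15 − 4·39 − 2·263 = -493
Policy C (L − 31):
  X = 15
  D = 104
  L = 146 + 3·104 (−31 from intervention) = 427
  S = 159 + 2·15 − 4·104 − 2·427 = -1081
Comparing — Policy A: S=-1117, Policy B: S=-493, Policy C: S=-1081. Lowest is -1117 (Policy A).

-1117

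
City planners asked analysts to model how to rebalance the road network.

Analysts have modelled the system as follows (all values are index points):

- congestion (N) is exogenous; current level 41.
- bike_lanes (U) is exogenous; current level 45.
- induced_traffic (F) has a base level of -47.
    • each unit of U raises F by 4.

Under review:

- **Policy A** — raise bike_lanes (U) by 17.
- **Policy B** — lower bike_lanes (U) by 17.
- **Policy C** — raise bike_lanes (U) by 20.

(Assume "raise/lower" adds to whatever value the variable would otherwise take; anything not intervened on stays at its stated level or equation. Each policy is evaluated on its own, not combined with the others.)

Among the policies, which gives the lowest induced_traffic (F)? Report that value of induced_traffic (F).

Policy A (U + 17):
  U = 45 + 17 = 62
  F = -47 + 4·62 = 201
Policy B (U − 17):
  U = 45 − 17 = 28
  F = -47 + 4·28 = 65
Policy C (U + 20):
  U = 45 + 20 = 65
  F = -47 + 4·65 = 213
Comparing — Policy A: F=201, Policy B: F=65, Policy C: F=213. Lowest is 65 (Policy B).

65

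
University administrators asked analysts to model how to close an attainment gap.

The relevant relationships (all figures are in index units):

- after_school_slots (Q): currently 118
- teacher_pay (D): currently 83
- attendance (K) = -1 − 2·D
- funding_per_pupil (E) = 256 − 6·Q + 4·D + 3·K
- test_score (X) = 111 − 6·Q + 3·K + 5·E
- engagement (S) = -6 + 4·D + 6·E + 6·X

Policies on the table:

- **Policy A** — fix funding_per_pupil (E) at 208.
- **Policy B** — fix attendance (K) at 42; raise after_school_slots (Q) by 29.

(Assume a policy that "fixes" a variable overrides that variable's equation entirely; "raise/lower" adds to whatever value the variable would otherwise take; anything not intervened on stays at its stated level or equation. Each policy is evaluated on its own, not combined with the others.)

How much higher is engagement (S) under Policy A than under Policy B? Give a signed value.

10818

Policy A (E := 208):
  Q = 118
  D = 83
  K = -1 − 2·83 = -167
  E = 208
  X = 111 − 6·118 + 3·(-167) + 5·208 = -58
  S = -6 + 4·83 + 6·208 + 6·(-58) = 1226
Policy B (K := 42, Q + 29):
  Q = 118 + 29 = 147
  D = 83
  K = 42
  E = 256 − 6·147 + 4·83 + 3·42 = -168
  X = 111 − 6·147 + 3·42 + 5·(-168) = -1485
  S = -6 + 4·83 + 6·(-168) + 6·(-1485) = -9592
S: 1226 − (-9592) = 10818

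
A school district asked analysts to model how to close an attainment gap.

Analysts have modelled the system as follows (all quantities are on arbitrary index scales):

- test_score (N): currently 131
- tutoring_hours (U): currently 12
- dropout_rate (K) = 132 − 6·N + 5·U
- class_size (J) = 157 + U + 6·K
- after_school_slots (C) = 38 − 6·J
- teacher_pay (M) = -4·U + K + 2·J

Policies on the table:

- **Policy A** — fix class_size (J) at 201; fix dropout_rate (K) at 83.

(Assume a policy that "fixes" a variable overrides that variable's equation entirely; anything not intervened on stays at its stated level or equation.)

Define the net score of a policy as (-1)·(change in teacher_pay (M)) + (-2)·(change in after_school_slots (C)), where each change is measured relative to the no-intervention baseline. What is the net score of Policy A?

35283

Baseline:
  N = 131
  U = 12
  K = 132 − 6·131 + 5·12 = -594
  J = 157 + 12 + 6·(-594) = -3395
  C = 38 − 6·(-3395) = 20408
  M = 0 − 4·12 + (-594) + 2·(-3395) = -7432
Policy A (J := 201, K := 83):
  N = 131
  U = 12
  K = 83
  J = 201
  C = 38 − 6·201 = -1168
  M = 0 − 4·12 + 83 + 2·201 = 437
ΔM = 437 − (-7432) = 7869; ΔC = -1168 − 20408 = -21576
Score = (-1)·7869 + (-2)·(-21576) = 35283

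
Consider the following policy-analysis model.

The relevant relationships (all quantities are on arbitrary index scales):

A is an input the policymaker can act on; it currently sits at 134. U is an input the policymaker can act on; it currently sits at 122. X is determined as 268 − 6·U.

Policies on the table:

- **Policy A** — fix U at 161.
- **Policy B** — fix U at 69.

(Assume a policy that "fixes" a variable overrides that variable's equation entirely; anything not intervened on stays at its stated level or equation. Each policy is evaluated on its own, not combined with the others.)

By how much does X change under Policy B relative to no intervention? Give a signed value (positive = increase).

318

Baseline:
  U = 122
  X = 268 − 6·122 = -464
Policy B (U := 69):
  U = 69
  X = 268 − 6·69 = -146
Change in X: -146 − (-464) = 318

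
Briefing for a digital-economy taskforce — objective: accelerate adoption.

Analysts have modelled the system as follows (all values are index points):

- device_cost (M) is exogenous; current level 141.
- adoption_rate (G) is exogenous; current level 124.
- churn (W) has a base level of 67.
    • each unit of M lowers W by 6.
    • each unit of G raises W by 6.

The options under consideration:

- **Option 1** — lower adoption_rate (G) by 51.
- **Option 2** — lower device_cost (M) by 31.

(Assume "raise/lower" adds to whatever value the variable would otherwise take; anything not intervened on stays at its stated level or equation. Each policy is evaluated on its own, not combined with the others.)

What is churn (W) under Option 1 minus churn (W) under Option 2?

Option 1 (G − 51):
  M = 141
  G = 124 − 51 = 73
  W = 67 − 6·141 + 6·73 = -341
Option 2 (M − 31):
  M = 141 − 31 = 110
  G = 124
  W = 67 − 6·110 + 6·124 = 151
W: -341 − 151 = -492

-492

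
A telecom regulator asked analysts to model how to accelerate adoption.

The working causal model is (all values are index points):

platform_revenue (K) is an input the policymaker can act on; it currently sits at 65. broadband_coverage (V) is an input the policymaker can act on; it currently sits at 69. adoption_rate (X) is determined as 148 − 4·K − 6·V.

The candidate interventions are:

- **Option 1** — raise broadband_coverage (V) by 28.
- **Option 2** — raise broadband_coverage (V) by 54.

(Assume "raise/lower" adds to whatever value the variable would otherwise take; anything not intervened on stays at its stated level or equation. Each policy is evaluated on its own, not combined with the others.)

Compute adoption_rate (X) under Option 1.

Option 1 (V + 28):
  K = 65
  V = 69 + 28 = 97
  X = 148 − 4·65 − 6·97 = -694

-694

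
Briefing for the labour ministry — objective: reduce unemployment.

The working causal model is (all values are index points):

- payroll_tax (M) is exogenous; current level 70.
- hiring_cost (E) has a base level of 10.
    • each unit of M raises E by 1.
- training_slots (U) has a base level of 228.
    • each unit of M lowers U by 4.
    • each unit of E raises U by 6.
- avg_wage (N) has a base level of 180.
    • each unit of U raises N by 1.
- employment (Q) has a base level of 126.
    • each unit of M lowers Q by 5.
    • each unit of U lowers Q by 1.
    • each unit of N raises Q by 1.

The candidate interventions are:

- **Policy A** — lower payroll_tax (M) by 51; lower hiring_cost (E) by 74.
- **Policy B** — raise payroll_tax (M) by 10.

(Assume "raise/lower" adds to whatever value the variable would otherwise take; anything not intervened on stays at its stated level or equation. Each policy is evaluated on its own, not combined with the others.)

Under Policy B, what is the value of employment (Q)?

-94

Policy B (M + 10):
  M = 70 + 10 = 80
  E = 10 + 80 = 90
  U = 228 − 4·80 + 6·90 = 448
  N = 180 + 448 = 628
  Q = 126 − 5·80 − 448 + 628 = -94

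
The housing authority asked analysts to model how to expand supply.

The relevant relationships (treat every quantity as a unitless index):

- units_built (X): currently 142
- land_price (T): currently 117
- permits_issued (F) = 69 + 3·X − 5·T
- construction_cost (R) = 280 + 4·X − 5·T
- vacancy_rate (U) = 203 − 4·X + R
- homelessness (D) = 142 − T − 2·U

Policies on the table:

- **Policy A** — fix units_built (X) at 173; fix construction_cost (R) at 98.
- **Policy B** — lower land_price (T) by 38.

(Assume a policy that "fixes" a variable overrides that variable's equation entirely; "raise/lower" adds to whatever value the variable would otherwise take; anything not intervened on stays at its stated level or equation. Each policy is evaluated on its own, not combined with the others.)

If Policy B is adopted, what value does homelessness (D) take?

Policy B (T − 38):
  X = 142
  T = 117 − 38 = 79
  R = 280 + 4·142 − 5·79 = 453
  U = 203 − 4·142 + 453 = 88
  D = 142 − 79 − 2·88 = -113

-113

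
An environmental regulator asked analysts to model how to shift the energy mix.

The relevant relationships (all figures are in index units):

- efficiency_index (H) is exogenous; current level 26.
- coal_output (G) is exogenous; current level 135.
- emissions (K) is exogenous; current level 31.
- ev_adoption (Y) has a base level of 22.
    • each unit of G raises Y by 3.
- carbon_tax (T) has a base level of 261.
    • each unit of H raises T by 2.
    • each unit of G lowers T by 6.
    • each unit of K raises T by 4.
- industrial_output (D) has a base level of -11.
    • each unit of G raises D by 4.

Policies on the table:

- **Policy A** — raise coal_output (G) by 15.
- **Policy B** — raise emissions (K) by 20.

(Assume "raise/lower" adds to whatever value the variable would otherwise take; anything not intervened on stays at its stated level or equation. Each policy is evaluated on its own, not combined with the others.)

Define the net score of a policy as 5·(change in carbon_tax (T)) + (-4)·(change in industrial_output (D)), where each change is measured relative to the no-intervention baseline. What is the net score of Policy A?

Baseline:
  H = 26
  G = 135
  K = 31
  T = 261 + 2·26 − 6·135 + 4·31 = -373
  D = -11 + 4·135 = 529
Policy A (G + 15):
  H = 26
  G = 135 + 15 = 150
  K = 31
  T = 261 + 2·26 − 6·150 + 4·31 = -463
  D = -11 + 4·150 = 589
ΔT = -463 − (-373) = -90; ΔD = 589 − 529 = 60
Score = 5·(-90) + (-4)·60 = -690

-690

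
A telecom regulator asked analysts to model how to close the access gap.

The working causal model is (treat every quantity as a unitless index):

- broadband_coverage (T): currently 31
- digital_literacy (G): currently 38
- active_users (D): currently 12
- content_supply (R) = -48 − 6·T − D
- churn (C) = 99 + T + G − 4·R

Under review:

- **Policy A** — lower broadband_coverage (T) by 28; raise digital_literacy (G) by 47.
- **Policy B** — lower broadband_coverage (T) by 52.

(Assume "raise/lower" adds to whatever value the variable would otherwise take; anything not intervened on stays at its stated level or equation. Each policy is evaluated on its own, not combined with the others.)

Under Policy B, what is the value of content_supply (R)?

66

Policy B (T − 52):
  T = 31 − 52 = -21
  D = 12
  R = -48 − 6·(-21) − 12 = 66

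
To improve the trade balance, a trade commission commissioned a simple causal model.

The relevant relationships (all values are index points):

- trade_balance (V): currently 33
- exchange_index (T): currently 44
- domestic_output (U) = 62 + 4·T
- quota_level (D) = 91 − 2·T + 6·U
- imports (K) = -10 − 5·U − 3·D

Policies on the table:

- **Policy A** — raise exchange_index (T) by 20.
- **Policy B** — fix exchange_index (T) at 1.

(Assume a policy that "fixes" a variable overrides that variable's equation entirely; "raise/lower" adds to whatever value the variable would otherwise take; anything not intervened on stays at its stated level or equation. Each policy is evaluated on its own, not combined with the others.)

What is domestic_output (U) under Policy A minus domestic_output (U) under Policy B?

252

Policy A (T + 20):
  T = 44 + 20 = 64
  U = 62 + 4·64 = 318
Policy B (T := 1):
  T = 1
  U = 62 + 4·1 = 66
U: 318 − 66 = 252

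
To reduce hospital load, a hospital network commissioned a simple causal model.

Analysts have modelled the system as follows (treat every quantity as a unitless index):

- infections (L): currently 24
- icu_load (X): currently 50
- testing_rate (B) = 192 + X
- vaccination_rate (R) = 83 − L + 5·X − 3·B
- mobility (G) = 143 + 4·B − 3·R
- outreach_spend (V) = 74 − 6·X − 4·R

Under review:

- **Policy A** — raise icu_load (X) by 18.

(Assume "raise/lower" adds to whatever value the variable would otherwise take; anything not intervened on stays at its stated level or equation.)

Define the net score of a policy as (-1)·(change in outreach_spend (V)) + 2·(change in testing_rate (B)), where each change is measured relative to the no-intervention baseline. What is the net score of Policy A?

288

Baseline:
  L = 24
  X = 50
  B = 192 + 50 = 242
  R = 83 − 24 + 5·50 − 3·242 = -417
  V = 74 − 6·50 − 4·(-417) = 1442
Policy A (X + 18):
  L = 24
  X = 50 + 18 = 68
  B = 192 + 68 = 260
  R = 83 − 24 + 5·68 − 3·260 = -381
  V = 74 − 6·68 − 4·(-381) = 1190
ΔV = 1190 − 1442 = -252; ΔB = 260 − 242 = 18
Score = (-1)·(-252) + 2·18 = 288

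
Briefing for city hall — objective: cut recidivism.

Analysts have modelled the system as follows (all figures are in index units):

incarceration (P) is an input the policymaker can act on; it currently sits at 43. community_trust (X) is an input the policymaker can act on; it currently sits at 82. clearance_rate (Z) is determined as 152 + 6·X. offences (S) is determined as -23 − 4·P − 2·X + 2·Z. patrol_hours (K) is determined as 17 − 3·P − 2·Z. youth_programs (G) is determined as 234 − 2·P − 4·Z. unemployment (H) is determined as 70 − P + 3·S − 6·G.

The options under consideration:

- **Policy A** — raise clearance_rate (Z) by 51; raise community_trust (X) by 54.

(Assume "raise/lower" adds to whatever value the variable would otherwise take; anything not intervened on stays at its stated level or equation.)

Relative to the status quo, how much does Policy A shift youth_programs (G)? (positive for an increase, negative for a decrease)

Baseline:
  P = 43
  X = 82
  Z = 152 + 6·82 = 644
  G = 234 − 2·43 − 4·644 = -2428
Policy A (Z + 51, X + 54):
  P = 43
  X = 82 + 54 = 136
  Z = 152 + 6·136 (+51 from intervention) = 1019
  G = 234 − 2·43 − 4·1019 = -3928
Change in G: -3928 − (-2428) = -1500

-1500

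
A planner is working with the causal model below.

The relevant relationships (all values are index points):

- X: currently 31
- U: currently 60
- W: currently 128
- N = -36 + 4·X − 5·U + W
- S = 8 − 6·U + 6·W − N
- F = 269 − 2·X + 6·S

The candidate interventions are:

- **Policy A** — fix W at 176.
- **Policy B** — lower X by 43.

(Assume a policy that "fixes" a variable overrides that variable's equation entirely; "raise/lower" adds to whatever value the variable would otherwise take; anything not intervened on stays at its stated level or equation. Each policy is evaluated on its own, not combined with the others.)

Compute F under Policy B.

4325

Policy B (X − 43):
  X = 31 − 43 = -12
  U = 60
  W = 128
  N = -36 + 4·(-12) − 5·60 + 128 = -256
  S = 8 − 6·60 + 6·128 − (-256) = 672
  F = 269 − 2·(-12) + 6·672 = 4325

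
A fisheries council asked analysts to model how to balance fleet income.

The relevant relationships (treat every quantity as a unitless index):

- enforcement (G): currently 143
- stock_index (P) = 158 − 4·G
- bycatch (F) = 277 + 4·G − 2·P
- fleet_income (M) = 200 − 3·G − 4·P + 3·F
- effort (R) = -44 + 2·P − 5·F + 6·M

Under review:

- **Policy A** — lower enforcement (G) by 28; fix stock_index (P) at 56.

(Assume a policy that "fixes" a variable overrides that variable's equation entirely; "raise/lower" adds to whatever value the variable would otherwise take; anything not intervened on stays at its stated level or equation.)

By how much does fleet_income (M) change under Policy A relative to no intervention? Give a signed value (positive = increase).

-4952

Baseline:
  G = 143
  P = 158 − 4·143 = -414
  F = 277 + 4·143 − 2·(-414) = 1677
  M = 200 − 3·143 − 4·(-414) + 3·1677 = 6458
Policy A (G − 28, P := 56):
  G = 143 − 28 = 115
  P = 56
  F = 277 + 4·115 − 2·56 = 625
  M = 200 − 3·115 − 4·56 + 3·625 = 1506
Change in M: 1506 − 6458 = -4952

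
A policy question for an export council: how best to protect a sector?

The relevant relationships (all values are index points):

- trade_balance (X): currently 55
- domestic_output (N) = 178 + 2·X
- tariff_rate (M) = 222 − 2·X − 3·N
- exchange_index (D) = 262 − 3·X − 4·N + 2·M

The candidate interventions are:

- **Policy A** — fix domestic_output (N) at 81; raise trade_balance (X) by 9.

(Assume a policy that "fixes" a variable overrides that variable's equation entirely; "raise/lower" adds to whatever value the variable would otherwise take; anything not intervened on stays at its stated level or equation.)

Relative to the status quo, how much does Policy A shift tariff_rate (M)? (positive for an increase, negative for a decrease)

603

Baseline:
  X = 55
  N = 178 + 2·55 = 288
  M = 222 − 2·55 − 3·288 = -752
Policy A (N := 81, X + 9):
  X = 55 + 9 = 64
  N = 81
  M = 222 − 2·64 − 3·81 = -149
Change in M: -149 − (-752) = 603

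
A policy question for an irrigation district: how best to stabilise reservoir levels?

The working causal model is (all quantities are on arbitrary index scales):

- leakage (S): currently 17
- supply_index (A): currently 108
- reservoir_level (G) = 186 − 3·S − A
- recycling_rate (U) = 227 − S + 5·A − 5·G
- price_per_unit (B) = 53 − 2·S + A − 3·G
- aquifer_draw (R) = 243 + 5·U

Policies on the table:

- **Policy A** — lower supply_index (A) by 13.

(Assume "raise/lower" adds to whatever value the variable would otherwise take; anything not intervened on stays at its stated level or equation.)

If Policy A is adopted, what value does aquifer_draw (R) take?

Policy A (A − 13):
  S = 17
  A = 108 − 13 = 95
  G = 186 − 3·17 − 95 = 40
  U = 227 − 17 + 5·95 − 5·40 = 485
  R = 243 + 5·485 = 2668

2668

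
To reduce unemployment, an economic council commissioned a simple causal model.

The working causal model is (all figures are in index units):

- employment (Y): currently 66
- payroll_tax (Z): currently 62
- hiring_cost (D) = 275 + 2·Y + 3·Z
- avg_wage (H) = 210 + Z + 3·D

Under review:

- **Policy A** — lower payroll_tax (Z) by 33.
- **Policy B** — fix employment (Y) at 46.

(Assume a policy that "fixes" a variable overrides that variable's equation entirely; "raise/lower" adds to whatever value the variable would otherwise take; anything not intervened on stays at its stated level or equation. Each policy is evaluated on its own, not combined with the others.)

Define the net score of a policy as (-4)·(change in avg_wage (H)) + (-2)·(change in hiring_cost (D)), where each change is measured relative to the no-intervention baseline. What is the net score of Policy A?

1518

Baseline:
  Y = 66
  Z = 62
  D = 275 + 2·66 + 3·62 = 593
  H = 210 + 62 + 3·593 = 2051
Policy A (Z − 33):
  Y = 66
  Z = 62 − 33 = 29
  D = 275 + 2·66 + 3·29 = 494
  H = 210 + 29 + 3·494 = 1721
ΔH = 1721 − 2051 = -330; ΔD = 494 − 593 = -99
Score = (-4)·(-330) + (-2)·(-99) = 1518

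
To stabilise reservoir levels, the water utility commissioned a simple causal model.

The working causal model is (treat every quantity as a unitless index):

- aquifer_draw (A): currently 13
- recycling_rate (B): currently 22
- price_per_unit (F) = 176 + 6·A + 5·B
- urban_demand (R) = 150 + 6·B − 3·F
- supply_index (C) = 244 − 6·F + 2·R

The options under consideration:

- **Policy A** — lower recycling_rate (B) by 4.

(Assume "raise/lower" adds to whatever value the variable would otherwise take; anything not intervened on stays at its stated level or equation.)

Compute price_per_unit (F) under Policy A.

344

Policy A (B − 4):
  A = 13
  B = 22 − 4 = 18
  F = 176 + 6·13 + 5·18 = 344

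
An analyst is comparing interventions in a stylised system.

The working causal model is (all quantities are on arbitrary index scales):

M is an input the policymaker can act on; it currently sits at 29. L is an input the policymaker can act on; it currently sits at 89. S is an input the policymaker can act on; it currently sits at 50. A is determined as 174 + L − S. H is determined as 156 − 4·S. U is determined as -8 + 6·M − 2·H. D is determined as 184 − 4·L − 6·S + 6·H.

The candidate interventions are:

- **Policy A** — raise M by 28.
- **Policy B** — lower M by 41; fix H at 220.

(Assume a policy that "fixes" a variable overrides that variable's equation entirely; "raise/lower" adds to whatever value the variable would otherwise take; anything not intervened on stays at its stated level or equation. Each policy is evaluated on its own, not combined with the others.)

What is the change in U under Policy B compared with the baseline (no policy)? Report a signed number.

Baseline:
  M = 29
  S = 50
  H = 156 − 4·50 = -44
  U = -8 + 6·29 − 2·(-44) = 254
Policy B (M − 41, H := 220):
  M = 29 − 41 = -12
  S = 50
  H = 220
  U = -8 + 6·(-12) − 2·220 = -520
Change in U: -520 − 254 = -774

-774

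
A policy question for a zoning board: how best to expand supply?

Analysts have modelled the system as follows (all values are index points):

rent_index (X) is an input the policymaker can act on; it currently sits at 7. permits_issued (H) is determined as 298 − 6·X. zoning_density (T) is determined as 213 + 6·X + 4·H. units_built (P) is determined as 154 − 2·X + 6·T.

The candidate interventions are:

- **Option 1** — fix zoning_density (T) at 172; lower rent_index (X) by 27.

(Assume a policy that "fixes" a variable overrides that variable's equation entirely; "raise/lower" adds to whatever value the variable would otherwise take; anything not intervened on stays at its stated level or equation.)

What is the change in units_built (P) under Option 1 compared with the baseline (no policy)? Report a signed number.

-6588

Baseline:
  X = 7
  H = 298 − 6·7 = 256
  T = 213 + 6·7 + 4·256 = 1279
  P = 154 − 2·7 + 6·1279 = 7814
Option 1 (T := 172, X − 27):
  X = 7 − 27 = -20
  H = 298 − 6·(-20) = 418
  T = 172
  P = 154 − 2·(-20) + 6·172 = 1226
Change in P: 1226 − 7814 = -6588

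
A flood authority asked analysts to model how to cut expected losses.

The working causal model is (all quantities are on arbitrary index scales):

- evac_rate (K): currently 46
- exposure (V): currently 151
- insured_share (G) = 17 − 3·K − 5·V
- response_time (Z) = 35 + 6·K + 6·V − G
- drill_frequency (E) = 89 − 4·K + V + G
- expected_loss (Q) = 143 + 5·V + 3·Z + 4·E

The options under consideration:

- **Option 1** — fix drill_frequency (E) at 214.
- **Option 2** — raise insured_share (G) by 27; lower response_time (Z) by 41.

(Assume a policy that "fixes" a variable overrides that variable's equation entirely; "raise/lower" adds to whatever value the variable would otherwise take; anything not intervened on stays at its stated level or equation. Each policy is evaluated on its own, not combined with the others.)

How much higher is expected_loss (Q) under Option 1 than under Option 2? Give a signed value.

Option 1 (E := 214):
  K = 46
  V = 151
  G = 17 − 3·46 − 5·151 = -876
  Z = 35 + 6·46 + 6·151 − (-876) = 2093
  E = 214
  Q = 143 + 5·151 + 3·2093 + 4·214 = 8033
Option 2 (G + 27, Z − 41):
  K = 46
  V = 151
  G = 17 − 3·46 − 5·151 (+27 from intervention) = -849
  Z = 35 + 6·46 + 6·151 − (-849) (−41 from intervention) = 2025
  E = 89 − 4·46 + 151 + (-849) = -793
  Q = 143 + 5·151 + 3·2025 + 4·(-793) = 3801
Q: 8033 − 3801 = 4232

4232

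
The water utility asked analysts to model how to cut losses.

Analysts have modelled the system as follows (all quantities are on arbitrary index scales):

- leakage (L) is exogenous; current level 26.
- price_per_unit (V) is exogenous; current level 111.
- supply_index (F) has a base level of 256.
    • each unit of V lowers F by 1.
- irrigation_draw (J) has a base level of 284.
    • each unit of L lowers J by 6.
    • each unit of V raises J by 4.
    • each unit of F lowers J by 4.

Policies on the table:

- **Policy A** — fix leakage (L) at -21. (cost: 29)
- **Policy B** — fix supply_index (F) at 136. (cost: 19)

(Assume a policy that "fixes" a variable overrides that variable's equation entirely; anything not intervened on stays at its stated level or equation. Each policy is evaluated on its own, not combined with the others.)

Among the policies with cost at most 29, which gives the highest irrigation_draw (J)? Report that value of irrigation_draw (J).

274

Policy A (L := -21):
  L = -21
  V = 111
  F = 256 − 111 = 145
  J = 284 − 6·(-21) + 4·111 − 4·145 = 274
Policy B (F := 136):
  L = 26
  V = 111
  F = 136
  J = 284 − 6·26 + 4·111 − 4·136 = 28
Comparing — Policy A: J=274, Policy B: J=28. Highest is 274 (Policy A).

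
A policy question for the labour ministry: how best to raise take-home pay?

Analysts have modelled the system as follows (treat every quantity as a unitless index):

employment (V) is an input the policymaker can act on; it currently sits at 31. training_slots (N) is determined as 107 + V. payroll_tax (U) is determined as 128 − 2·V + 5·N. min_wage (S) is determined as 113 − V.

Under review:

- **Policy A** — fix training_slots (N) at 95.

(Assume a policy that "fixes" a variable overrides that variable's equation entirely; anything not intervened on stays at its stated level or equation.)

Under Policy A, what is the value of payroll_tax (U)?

Policy A (N := 95):
  V = 31
  N = 95
  U = 128 − 2·31 + 5·95 = 541

541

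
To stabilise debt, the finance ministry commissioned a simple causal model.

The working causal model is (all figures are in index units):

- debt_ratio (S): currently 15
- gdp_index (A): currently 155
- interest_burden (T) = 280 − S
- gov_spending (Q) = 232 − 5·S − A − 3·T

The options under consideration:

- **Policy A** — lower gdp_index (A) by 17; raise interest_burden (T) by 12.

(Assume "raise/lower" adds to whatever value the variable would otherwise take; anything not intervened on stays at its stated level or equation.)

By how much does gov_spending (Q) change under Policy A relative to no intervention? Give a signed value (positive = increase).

Baseline:
  S = 15
  A = 155
  T = 280 − 15 = 265
  Q = 232 − 5·15 − 155 − 3·265 = -793
Policy A (A − 17, T + 12):
  S = 15
  A = 155 − 17 = 138
  T = 280 − 15 (+12 from intervention) = 277
  Q = 232 − 5·15 − 138 − 3·277 = -812
Change in Q: -812 − (-793) = -19

-19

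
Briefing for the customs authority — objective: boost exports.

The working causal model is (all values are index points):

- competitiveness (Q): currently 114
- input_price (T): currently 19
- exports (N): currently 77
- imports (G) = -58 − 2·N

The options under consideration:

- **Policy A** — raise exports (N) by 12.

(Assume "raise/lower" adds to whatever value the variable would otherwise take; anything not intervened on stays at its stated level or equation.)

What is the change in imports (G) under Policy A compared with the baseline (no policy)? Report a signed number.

-24

Baseline:
  N = 77
  G = -58 − 2·77 = -212
Policy A (N + 12):
  N = 77 + 12 = 89
  G = -58 − 2·89 = -236
Change in G: -236 − (-212) = -24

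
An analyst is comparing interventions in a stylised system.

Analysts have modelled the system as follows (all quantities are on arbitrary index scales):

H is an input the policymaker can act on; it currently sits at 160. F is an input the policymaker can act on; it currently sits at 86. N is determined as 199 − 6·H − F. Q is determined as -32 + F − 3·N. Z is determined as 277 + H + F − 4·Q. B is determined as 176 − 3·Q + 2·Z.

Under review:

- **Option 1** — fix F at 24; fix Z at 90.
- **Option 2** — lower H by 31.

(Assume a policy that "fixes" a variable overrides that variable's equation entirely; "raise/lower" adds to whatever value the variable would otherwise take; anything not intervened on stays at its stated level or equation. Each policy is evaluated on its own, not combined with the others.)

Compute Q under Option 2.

2037

Option 2 (H − 31):
  H = 160 − 31 = 129
  F = 86
  N = 199 − 6·129 − 86 = -661
  Q = -32 + 86 − 3·(-661) = 2037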